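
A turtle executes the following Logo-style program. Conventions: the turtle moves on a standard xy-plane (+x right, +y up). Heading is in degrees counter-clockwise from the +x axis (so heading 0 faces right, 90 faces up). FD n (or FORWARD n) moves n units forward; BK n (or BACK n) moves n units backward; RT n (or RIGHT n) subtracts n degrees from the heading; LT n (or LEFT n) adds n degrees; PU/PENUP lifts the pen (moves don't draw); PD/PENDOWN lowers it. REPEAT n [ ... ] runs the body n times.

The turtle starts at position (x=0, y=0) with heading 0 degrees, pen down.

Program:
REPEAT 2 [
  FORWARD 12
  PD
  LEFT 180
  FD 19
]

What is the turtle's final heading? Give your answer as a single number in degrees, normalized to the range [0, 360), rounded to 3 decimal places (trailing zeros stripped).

Executing turtle program step by step:
Start: pos=(0,0), heading=0, pen down
REPEAT 2 [
  -- iteration 1/2 --
  FD 12: (0,0) -> (12,0) [heading=0, draw]
  PD: pen down
  LT 180: heading 0 -> 180
  FD 19: (12,0) -> (-7,0) [heading=180, draw]
  -- iteration 2/2 --
  FD 12: (-7,0) -> (-19,0) [heading=180, draw]
  PD: pen down
  LT 180: heading 180 -> 0
  FD 19: (-19,0) -> (0,0) [heading=0, draw]
]
Final: pos=(0,0), heading=0, 4 segment(s) drawn

Answer: 0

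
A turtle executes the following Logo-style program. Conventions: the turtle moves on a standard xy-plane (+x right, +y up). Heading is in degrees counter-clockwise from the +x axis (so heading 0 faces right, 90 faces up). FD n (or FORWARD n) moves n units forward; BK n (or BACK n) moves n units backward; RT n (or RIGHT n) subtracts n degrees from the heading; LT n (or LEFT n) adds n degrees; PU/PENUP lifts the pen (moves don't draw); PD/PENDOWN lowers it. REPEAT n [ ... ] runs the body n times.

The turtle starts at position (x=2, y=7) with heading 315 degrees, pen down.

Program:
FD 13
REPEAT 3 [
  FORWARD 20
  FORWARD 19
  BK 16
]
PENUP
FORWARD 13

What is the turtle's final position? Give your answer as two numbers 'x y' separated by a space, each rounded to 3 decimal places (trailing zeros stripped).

Answer: 69.175 -60.175

Derivation:
Executing turtle program step by step:
Start: pos=(2,7), heading=315, pen down
FD 13: (2,7) -> (11.192,-2.192) [heading=315, draw]
REPEAT 3 [
  -- iteration 1/3 --
  FD 20: (11.192,-2.192) -> (25.335,-16.335) [heading=315, draw]
  FD 19: (25.335,-16.335) -> (38.77,-29.77) [heading=315, draw]
  BK 16: (38.77,-29.77) -> (27.456,-18.456) [heading=315, draw]
  -- iteration 2/3 --
  FD 20: (27.456,-18.456) -> (41.598,-32.598) [heading=315, draw]
  FD 19: (41.598,-32.598) -> (55.033,-46.033) [heading=315, draw]
  BK 16: (55.033,-46.033) -> (43.719,-34.719) [heading=315, draw]
  -- iteration 3/3 --
  FD 20: (43.719,-34.719) -> (57.861,-48.861) [heading=315, draw]
  FD 19: (57.861,-48.861) -> (71.296,-62.296) [heading=315, draw]
  BK 16: (71.296,-62.296) -> (59.983,-50.983) [heading=315, draw]
]
PU: pen up
FD 13: (59.983,-50.983) -> (69.175,-60.175) [heading=315, move]
Final: pos=(69.175,-60.175), heading=315, 10 segment(s) drawn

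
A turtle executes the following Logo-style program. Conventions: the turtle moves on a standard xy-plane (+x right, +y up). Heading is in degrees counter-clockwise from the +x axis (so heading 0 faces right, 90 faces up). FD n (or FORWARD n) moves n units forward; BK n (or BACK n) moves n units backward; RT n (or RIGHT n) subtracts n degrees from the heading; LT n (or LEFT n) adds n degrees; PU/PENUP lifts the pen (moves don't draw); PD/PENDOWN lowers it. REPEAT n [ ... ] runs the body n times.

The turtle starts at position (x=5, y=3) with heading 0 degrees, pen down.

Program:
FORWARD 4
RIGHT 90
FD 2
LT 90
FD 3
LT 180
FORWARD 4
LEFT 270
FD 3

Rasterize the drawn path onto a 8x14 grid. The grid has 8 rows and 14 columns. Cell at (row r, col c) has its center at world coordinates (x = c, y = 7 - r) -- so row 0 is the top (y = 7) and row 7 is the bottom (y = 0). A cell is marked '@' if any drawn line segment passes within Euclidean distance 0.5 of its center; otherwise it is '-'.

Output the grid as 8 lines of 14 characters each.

Answer: --------------
--------------
--------------
--------@-----
-----@@@@@----
--------@@----
--------@@@@@-
--------------

Derivation:
Segment 0: (5,3) -> (9,3)
Segment 1: (9,3) -> (9,1)
Segment 2: (9,1) -> (12,1)
Segment 3: (12,1) -> (8,1)
Segment 4: (8,1) -> (8,4)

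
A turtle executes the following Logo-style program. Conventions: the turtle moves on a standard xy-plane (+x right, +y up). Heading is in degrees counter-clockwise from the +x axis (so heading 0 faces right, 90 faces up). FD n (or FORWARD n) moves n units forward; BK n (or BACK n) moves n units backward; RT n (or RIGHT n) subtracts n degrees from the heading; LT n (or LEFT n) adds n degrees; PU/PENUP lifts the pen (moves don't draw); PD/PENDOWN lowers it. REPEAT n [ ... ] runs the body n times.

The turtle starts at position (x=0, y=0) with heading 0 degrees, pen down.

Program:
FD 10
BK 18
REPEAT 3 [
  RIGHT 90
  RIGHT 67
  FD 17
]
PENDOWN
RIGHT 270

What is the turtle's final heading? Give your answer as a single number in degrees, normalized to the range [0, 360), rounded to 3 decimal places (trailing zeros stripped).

Answer: 339

Derivation:
Executing turtle program step by step:
Start: pos=(0,0), heading=0, pen down
FD 10: (0,0) -> (10,0) [heading=0, draw]
BK 18: (10,0) -> (-8,0) [heading=0, draw]
REPEAT 3 [
  -- iteration 1/3 --
  RT 90: heading 0 -> 270
  RT 67: heading 270 -> 203
  FD 17: (-8,0) -> (-23.649,-6.642) [heading=203, draw]
  -- iteration 2/3 --
  RT 90: heading 203 -> 113
  RT 67: heading 113 -> 46
  FD 17: (-23.649,-6.642) -> (-11.839,5.586) [heading=46, draw]
  -- iteration 3/3 --
  RT 90: heading 46 -> 316
  RT 67: heading 316 -> 249
  FD 17: (-11.839,5.586) -> (-17.932,-10.285) [heading=249, draw]
]
PD: pen down
RT 270: heading 249 -> 339
Final: pos=(-17.932,-10.285), heading=339, 5 segment(s) drawn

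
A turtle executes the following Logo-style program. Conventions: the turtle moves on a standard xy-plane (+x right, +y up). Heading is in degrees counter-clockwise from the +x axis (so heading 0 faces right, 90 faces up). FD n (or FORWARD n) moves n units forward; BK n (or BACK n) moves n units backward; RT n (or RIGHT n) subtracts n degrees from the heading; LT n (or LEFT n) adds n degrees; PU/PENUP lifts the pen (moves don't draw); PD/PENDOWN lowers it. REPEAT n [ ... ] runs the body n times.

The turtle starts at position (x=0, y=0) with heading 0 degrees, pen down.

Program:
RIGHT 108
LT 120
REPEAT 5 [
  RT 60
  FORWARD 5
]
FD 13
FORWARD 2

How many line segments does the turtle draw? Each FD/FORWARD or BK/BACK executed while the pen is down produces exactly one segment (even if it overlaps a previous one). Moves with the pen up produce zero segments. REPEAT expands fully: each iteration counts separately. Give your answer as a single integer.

Executing turtle program step by step:
Start: pos=(0,0), heading=0, pen down
RT 108: heading 0 -> 252
LT 120: heading 252 -> 12
REPEAT 5 [
  -- iteration 1/5 --
  RT 60: heading 12 -> 312
  FD 5: (0,0) -> (3.346,-3.716) [heading=312, draw]
  -- iteration 2/5 --
  RT 60: heading 312 -> 252
  FD 5: (3.346,-3.716) -> (1.801,-8.471) [heading=252, draw]
  -- iteration 3/5 --
  RT 60: heading 252 -> 192
  FD 5: (1.801,-8.471) -> (-3.09,-9.511) [heading=192, draw]
  -- iteration 4/5 --
  RT 60: heading 192 -> 132
  FD 5: (-3.09,-9.511) -> (-6.436,-5.795) [heading=132, draw]
  -- iteration 5/5 --
  RT 60: heading 132 -> 72
  FD 5: (-6.436,-5.795) -> (-4.891,-1.04) [heading=72, draw]
]
FD 13: (-4.891,-1.04) -> (-0.874,11.324) [heading=72, draw]
FD 2: (-0.874,11.324) -> (-0.255,13.226) [heading=72, draw]
Final: pos=(-0.255,13.226), heading=72, 7 segment(s) drawn
Segments drawn: 7

Answer: 7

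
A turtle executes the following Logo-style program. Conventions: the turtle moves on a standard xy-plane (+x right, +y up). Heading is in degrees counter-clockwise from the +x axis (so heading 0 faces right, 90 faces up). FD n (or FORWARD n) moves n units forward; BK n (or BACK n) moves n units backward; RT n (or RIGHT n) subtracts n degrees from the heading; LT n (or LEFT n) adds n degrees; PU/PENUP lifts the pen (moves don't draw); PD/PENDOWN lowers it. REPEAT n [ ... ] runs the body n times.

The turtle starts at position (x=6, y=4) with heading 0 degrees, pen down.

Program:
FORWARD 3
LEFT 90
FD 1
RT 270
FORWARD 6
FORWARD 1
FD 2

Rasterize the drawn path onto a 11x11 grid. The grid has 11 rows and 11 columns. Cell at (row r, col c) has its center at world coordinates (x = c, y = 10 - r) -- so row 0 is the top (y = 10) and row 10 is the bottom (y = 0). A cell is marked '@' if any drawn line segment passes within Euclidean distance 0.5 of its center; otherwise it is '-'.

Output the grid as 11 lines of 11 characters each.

Answer: -----------
-----------
-----------
-----------
-----------
@@@@@@@@@@-
------@@@@-
-----------
-----------
-----------
-----------

Derivation:
Segment 0: (6,4) -> (9,4)
Segment 1: (9,4) -> (9,5)
Segment 2: (9,5) -> (3,5)
Segment 3: (3,5) -> (2,5)
Segment 4: (2,5) -> (0,5)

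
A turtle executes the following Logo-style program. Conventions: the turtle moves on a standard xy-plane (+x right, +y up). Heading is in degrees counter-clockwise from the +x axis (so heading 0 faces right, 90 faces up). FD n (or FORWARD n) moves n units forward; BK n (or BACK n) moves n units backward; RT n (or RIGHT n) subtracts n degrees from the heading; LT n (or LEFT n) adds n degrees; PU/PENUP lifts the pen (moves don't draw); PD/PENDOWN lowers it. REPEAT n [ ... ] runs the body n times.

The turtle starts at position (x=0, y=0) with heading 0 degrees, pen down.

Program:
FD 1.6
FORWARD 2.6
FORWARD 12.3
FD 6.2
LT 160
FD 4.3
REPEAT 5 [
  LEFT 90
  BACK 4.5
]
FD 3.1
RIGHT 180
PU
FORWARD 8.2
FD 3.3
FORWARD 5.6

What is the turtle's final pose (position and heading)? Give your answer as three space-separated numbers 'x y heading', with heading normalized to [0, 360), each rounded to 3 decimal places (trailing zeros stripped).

Answer: 24.987 18.855 70

Derivation:
Executing turtle program step by step:
Start: pos=(0,0), heading=0, pen down
FD 1.6: (0,0) -> (1.6,0) [heading=0, draw]
FD 2.6: (1.6,0) -> (4.2,0) [heading=0, draw]
FD 12.3: (4.2,0) -> (16.5,0) [heading=0, draw]
FD 6.2: (16.5,0) -> (22.7,0) [heading=0, draw]
LT 160: heading 0 -> 160
FD 4.3: (22.7,0) -> (18.659,1.471) [heading=160, draw]
REPEAT 5 [
  -- iteration 1/5 --
  LT 90: heading 160 -> 250
  BK 4.5: (18.659,1.471) -> (20.198,5.699) [heading=250, draw]
  -- iteration 2/5 --
  LT 90: heading 250 -> 340
  BK 4.5: (20.198,5.699) -> (15.97,7.238) [heading=340, draw]
  -- iteration 3/5 --
  LT 90: heading 340 -> 70
  BK 4.5: (15.97,7.238) -> (14.431,3.01) [heading=70, draw]
  -- iteration 4/5 --
  LT 90: heading 70 -> 160
  BK 4.5: (14.431,3.01) -> (18.659,1.471) [heading=160, draw]
  -- iteration 5/5 --
  LT 90: heading 160 -> 250
  BK 4.5: (18.659,1.471) -> (20.198,5.699) [heading=250, draw]
]
FD 3.1: (20.198,5.699) -> (19.138,2.786) [heading=250, draw]
RT 180: heading 250 -> 70
PU: pen up
FD 8.2: (19.138,2.786) -> (21.943,10.492) [heading=70, move]
FD 3.3: (21.943,10.492) -> (23.071,13.593) [heading=70, move]
FD 5.6: (23.071,13.593) -> (24.987,18.855) [heading=70, move]
Final: pos=(24.987,18.855), heading=70, 11 segment(s) drawn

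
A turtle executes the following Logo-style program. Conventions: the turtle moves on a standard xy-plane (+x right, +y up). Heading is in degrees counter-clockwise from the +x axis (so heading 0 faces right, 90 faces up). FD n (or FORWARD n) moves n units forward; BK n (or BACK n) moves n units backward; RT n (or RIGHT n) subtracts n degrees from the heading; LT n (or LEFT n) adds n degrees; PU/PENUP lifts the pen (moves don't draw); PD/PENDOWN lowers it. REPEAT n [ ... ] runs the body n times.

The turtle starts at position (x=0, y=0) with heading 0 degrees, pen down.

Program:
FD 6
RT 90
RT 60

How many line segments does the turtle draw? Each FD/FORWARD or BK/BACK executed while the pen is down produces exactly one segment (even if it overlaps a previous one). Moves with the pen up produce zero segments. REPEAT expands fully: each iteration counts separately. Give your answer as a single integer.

Executing turtle program step by step:
Start: pos=(0,0), heading=0, pen down
FD 6: (0,0) -> (6,0) [heading=0, draw]
RT 90: heading 0 -> 270
RT 60: heading 270 -> 210
Final: pos=(6,0), heading=210, 1 segment(s) drawn
Segments drawn: 1

Answer: 1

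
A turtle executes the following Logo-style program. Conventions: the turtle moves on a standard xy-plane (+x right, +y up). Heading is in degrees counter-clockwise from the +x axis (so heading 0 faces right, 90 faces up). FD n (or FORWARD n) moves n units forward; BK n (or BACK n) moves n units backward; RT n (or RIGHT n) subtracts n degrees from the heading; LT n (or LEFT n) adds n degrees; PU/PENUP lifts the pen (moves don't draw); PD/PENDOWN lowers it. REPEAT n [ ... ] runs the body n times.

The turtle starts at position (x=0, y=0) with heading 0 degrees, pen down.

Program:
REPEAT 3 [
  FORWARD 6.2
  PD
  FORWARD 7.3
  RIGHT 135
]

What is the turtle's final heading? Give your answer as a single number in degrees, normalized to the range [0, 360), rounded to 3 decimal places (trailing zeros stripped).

Executing turtle program step by step:
Start: pos=(0,0), heading=0, pen down
REPEAT 3 [
  -- iteration 1/3 --
  FD 6.2: (0,0) -> (6.2,0) [heading=0, draw]
  PD: pen down
  FD 7.3: (6.2,0) -> (13.5,0) [heading=0, draw]
  RT 135: heading 0 -> 225
  -- iteration 2/3 --
  FD 6.2: (13.5,0) -> (9.116,-4.384) [heading=225, draw]
  PD: pen down
  FD 7.3: (9.116,-4.384) -> (3.954,-9.546) [heading=225, draw]
  RT 135: heading 225 -> 90
  -- iteration 3/3 --
  FD 6.2: (3.954,-9.546) -> (3.954,-3.346) [heading=90, draw]
  PD: pen down
  FD 7.3: (3.954,-3.346) -> (3.954,3.954) [heading=90, draw]
  RT 135: heading 90 -> 315
]
Final: pos=(3.954,3.954), heading=315, 6 segment(s) drawn

Answer: 315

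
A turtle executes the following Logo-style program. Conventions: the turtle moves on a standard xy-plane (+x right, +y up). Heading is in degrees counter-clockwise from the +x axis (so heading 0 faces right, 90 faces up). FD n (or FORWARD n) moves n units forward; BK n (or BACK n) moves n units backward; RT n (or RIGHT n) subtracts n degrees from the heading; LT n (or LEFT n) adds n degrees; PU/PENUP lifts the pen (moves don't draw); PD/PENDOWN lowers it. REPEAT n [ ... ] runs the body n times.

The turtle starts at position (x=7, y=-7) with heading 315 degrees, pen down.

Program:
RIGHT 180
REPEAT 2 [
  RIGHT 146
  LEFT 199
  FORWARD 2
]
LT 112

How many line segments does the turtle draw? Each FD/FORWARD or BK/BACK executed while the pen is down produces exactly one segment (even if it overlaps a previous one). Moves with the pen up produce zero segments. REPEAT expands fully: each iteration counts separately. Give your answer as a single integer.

Answer: 2

Derivation:
Executing turtle program step by step:
Start: pos=(7,-7), heading=315, pen down
RT 180: heading 315 -> 135
REPEAT 2 [
  -- iteration 1/2 --
  RT 146: heading 135 -> 349
  LT 199: heading 349 -> 188
  FD 2: (7,-7) -> (5.019,-7.278) [heading=188, draw]
  -- iteration 2/2 --
  RT 146: heading 188 -> 42
  LT 199: heading 42 -> 241
  FD 2: (5.019,-7.278) -> (4.05,-9.028) [heading=241, draw]
]
LT 112: heading 241 -> 353
Final: pos=(4.05,-9.028), heading=353, 2 segment(s) drawn
Segments drawn: 2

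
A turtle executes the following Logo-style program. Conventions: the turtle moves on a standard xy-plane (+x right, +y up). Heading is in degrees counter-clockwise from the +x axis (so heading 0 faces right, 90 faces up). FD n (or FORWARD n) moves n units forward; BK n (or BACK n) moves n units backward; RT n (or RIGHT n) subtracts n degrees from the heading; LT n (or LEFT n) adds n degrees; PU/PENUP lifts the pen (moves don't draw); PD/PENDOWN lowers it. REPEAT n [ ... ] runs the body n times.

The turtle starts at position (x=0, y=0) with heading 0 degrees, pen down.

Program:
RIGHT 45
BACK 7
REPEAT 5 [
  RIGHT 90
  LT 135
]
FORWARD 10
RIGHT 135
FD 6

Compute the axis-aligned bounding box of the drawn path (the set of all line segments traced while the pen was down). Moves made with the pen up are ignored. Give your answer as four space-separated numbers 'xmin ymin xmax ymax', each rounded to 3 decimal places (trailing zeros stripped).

Answer: -14.95 0 0 9.192

Derivation:
Executing turtle program step by step:
Start: pos=(0,0), heading=0, pen down
RT 45: heading 0 -> 315
BK 7: (0,0) -> (-4.95,4.95) [heading=315, draw]
REPEAT 5 [
  -- iteration 1/5 --
  RT 90: heading 315 -> 225
  LT 135: heading 225 -> 0
  -- iteration 2/5 --
  RT 90: heading 0 -> 270
  LT 135: heading 270 -> 45
  -- iteration 3/5 --
  RT 90: heading 45 -> 315
  LT 135: heading 315 -> 90
  -- iteration 4/5 --
  RT 90: heading 90 -> 0
  LT 135: heading 0 -> 135
  -- iteration 5/5 --
  RT 90: heading 135 -> 45
  LT 135: heading 45 -> 180
]
FD 10: (-4.95,4.95) -> (-14.95,4.95) [heading=180, draw]
RT 135: heading 180 -> 45
FD 6: (-14.95,4.95) -> (-10.707,9.192) [heading=45, draw]
Final: pos=(-10.707,9.192), heading=45, 3 segment(s) drawn

Segment endpoints: x in {-14.95, -10.707, -4.95, 0}, y in {0, 4.95, 4.95, 9.192}
xmin=-14.95, ymin=0, xmax=0, ymax=9.192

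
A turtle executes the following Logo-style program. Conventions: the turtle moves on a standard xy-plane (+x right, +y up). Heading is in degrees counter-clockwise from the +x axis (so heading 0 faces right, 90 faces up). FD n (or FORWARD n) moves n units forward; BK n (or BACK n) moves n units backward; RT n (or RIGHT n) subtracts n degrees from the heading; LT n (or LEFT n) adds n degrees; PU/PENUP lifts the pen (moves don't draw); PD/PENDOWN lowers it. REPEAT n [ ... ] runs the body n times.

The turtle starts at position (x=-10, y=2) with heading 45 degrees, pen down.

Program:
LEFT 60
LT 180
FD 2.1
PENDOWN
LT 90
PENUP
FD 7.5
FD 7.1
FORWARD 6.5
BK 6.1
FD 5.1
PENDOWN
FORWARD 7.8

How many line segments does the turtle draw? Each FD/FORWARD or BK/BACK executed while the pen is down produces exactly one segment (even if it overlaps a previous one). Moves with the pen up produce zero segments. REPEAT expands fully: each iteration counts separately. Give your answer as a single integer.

Executing turtle program step by step:
Start: pos=(-10,2), heading=45, pen down
LT 60: heading 45 -> 105
LT 180: heading 105 -> 285
FD 2.1: (-10,2) -> (-9.456,-0.028) [heading=285, draw]
PD: pen down
LT 90: heading 285 -> 15
PU: pen up
FD 7.5: (-9.456,-0.028) -> (-2.212,1.913) [heading=15, move]
FD 7.1: (-2.212,1.913) -> (4.646,3.75) [heading=15, move]
FD 6.5: (4.646,3.75) -> (10.925,5.433) [heading=15, move]
BK 6.1: (10.925,5.433) -> (5.032,3.854) [heading=15, move]
FD 5.1: (5.032,3.854) -> (9.959,5.174) [heading=15, move]
PD: pen down
FD 7.8: (9.959,5.174) -> (17.493,7.193) [heading=15, draw]
Final: pos=(17.493,7.193), heading=15, 2 segment(s) drawn
Segments drawn: 2

Answer: 2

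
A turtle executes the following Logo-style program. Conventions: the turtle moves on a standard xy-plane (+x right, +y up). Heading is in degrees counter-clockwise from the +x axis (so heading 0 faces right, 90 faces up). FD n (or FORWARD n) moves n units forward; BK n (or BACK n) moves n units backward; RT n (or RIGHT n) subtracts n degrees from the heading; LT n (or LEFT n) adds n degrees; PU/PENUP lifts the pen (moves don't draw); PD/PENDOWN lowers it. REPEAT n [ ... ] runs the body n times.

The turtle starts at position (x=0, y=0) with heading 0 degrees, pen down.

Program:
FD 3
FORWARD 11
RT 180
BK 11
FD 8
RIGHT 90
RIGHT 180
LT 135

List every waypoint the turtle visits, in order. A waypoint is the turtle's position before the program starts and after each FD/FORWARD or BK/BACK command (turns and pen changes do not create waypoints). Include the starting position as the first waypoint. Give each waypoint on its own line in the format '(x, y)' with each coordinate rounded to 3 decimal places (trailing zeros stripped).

Executing turtle program step by step:
Start: pos=(0,0), heading=0, pen down
FD 3: (0,0) -> (3,0) [heading=0, draw]
FD 11: (3,0) -> (14,0) [heading=0, draw]
RT 180: heading 0 -> 180
BK 11: (14,0) -> (25,0) [heading=180, draw]
FD 8: (25,0) -> (17,0) [heading=180, draw]
RT 90: heading 180 -> 90
RT 180: heading 90 -> 270
LT 135: heading 270 -> 45
Final: pos=(17,0), heading=45, 4 segment(s) drawn
Waypoints (5 total):
(0, 0)
(3, 0)
(14, 0)
(25, 0)
(17, 0)

Answer: (0, 0)
(3, 0)
(14, 0)
(25, 0)
(17, 0)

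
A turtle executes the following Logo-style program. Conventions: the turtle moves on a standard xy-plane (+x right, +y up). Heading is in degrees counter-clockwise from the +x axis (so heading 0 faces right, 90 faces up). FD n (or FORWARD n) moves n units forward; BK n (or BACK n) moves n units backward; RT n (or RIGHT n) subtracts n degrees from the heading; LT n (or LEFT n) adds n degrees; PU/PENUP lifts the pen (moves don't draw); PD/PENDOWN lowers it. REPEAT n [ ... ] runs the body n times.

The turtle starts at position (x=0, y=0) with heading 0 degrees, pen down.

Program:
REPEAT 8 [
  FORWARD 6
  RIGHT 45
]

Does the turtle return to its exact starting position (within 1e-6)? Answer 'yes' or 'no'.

Answer: yes

Derivation:
Executing turtle program step by step:
Start: pos=(0,0), heading=0, pen down
REPEAT 8 [
  -- iteration 1/8 --
  FD 6: (0,0) -> (6,0) [heading=0, draw]
  RT 45: heading 0 -> 315
  -- iteration 2/8 --
  FD 6: (6,0) -> (10.243,-4.243) [heading=315, draw]
  RT 45: heading 315 -> 270
  -- iteration 3/8 --
  FD 6: (10.243,-4.243) -> (10.243,-10.243) [heading=270, draw]
  RT 45: heading 270 -> 225
  -- iteration 4/8 --
  FD 6: (10.243,-10.243) -> (6,-14.485) [heading=225, draw]
  RT 45: heading 225 -> 180
  -- iteration 5/8 --
  FD 6: (6,-14.485) -> (0,-14.485) [heading=180, draw]
  RT 45: heading 180 -> 135
  -- iteration 6/8 --
  FD 6: (0,-14.485) -> (-4.243,-10.243) [heading=135, draw]
  RT 45: heading 135 -> 90
  -- iteration 7/8 --
  FD 6: (-4.243,-10.243) -> (-4.243,-4.243) [heading=90, draw]
  RT 45: heading 90 -> 45
  -- iteration 8/8 --
  FD 6: (-4.243,-4.243) -> (0,0) [heading=45, draw]
  RT 45: heading 45 -> 0
]
Final: pos=(0,0), heading=0, 8 segment(s) drawn

Start position: (0, 0)
Final position: (0, 0)
Distance = 0; < 1e-6 -> CLOSED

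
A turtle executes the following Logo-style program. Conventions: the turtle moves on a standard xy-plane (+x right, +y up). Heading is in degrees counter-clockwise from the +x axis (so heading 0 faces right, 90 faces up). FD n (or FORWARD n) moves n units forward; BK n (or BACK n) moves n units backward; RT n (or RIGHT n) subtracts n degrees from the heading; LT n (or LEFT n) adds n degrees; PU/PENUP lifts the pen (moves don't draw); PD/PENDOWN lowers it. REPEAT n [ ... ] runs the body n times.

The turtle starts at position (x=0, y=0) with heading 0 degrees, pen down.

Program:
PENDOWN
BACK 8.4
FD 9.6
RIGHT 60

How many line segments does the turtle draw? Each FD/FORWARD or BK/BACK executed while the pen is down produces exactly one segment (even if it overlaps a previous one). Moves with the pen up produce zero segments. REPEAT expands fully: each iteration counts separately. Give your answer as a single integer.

Answer: 2

Derivation:
Executing turtle program step by step:
Start: pos=(0,0), heading=0, pen down
PD: pen down
BK 8.4: (0,0) -> (-8.4,0) [heading=0, draw]
FD 9.6: (-8.4,0) -> (1.2,0) [heading=0, draw]
RT 60: heading 0 -> 300
Final: pos=(1.2,0), heading=300, 2 segment(s) drawn
Segments drawn: 2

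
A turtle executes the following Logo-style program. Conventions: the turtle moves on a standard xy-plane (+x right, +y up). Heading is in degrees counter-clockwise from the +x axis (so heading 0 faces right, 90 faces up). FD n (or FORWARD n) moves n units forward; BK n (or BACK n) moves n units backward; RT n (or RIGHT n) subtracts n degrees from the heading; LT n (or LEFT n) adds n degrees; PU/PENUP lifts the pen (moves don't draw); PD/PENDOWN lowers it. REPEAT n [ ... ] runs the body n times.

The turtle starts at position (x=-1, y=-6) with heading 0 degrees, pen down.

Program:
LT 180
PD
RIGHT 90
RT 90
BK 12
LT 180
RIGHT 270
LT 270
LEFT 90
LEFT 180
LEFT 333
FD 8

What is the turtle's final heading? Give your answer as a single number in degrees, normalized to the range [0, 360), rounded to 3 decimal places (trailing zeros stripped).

Executing turtle program step by step:
Start: pos=(-1,-6), heading=0, pen down
LT 180: heading 0 -> 180
PD: pen down
RT 90: heading 180 -> 90
RT 90: heading 90 -> 0
BK 12: (-1,-6) -> (-13,-6) [heading=0, draw]
LT 180: heading 0 -> 180
RT 270: heading 180 -> 270
LT 270: heading 270 -> 180
LT 90: heading 180 -> 270
LT 180: heading 270 -> 90
LT 333: heading 90 -> 63
FD 8: (-13,-6) -> (-9.368,1.128) [heading=63, draw]
Final: pos=(-9.368,1.128), heading=63, 2 segment(s) drawn

Answer: 63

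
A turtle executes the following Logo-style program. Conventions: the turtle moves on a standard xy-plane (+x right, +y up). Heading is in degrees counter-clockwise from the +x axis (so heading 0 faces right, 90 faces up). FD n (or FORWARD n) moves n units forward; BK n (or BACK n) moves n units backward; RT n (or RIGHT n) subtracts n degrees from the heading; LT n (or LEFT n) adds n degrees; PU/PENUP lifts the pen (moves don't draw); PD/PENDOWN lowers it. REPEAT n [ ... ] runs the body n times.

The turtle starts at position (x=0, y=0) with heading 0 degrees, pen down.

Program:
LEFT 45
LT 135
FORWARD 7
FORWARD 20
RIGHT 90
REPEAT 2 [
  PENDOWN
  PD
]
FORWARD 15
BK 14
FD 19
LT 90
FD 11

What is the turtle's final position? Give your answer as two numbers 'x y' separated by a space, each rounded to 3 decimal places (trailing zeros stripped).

Executing turtle program step by step:
Start: pos=(0,0), heading=0, pen down
LT 45: heading 0 -> 45
LT 135: heading 45 -> 180
FD 7: (0,0) -> (-7,0) [heading=180, draw]
FD 20: (-7,0) -> (-27,0) [heading=180, draw]
RT 90: heading 180 -> 90
REPEAT 2 [
  -- iteration 1/2 --
  PD: pen down
  PD: pen down
  -- iteration 2/2 --
  PD: pen down
  PD: pen down
]
FD 15: (-27,0) -> (-27,15) [heading=90, draw]
BK 14: (-27,15) -> (-27,1) [heading=90, draw]
FD 19: (-27,1) -> (-27,20) [heading=90, draw]
LT 90: heading 90 -> 180
FD 11: (-27,20) -> (-38,20) [heading=180, draw]
Final: pos=(-38,20), heading=180, 6 segment(s) drawn

Answer: -38 20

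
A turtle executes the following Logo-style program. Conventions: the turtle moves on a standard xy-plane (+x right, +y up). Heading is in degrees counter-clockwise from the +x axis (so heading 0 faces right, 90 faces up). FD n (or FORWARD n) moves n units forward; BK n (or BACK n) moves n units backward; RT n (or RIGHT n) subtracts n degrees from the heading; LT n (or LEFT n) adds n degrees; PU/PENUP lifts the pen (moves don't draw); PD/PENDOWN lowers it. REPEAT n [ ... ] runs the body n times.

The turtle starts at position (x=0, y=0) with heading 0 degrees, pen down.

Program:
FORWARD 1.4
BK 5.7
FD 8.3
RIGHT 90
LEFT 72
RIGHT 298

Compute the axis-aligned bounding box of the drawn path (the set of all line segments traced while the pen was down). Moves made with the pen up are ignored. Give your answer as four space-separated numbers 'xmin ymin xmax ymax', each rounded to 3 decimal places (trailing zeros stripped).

Executing turtle program step by step:
Start: pos=(0,0), heading=0, pen down
FD 1.4: (0,0) -> (1.4,0) [heading=0, draw]
BK 5.7: (1.4,0) -> (-4.3,0) [heading=0, draw]
FD 8.3: (-4.3,0) -> (4,0) [heading=0, draw]
RT 90: heading 0 -> 270
LT 72: heading 270 -> 342
RT 298: heading 342 -> 44
Final: pos=(4,0), heading=44, 3 segment(s) drawn

Segment endpoints: x in {-4.3, 0, 1.4, 4}, y in {0}
xmin=-4.3, ymin=0, xmax=4, ymax=0

Answer: -4.3 0 4 0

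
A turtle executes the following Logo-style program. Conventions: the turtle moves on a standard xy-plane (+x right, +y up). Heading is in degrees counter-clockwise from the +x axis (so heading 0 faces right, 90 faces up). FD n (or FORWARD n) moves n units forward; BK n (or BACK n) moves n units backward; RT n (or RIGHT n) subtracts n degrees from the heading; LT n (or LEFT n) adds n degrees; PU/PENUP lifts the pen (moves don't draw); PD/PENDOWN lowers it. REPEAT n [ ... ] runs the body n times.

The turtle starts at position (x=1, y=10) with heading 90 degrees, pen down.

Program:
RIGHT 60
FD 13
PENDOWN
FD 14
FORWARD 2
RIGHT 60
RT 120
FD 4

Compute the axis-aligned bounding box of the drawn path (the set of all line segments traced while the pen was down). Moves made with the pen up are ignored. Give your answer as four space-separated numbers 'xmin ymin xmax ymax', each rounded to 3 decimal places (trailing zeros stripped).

Executing turtle program step by step:
Start: pos=(1,10), heading=90, pen down
RT 60: heading 90 -> 30
FD 13: (1,10) -> (12.258,16.5) [heading=30, draw]
PD: pen down
FD 14: (12.258,16.5) -> (24.383,23.5) [heading=30, draw]
FD 2: (24.383,23.5) -> (26.115,24.5) [heading=30, draw]
RT 60: heading 30 -> 330
RT 120: heading 330 -> 210
FD 4: (26.115,24.5) -> (22.651,22.5) [heading=210, draw]
Final: pos=(22.651,22.5), heading=210, 4 segment(s) drawn

Segment endpoints: x in {1, 12.258, 22.651, 24.383, 26.115}, y in {10, 16.5, 22.5, 23.5, 24.5}
xmin=1, ymin=10, xmax=26.115, ymax=24.5

Answer: 1 10 26.115 24.5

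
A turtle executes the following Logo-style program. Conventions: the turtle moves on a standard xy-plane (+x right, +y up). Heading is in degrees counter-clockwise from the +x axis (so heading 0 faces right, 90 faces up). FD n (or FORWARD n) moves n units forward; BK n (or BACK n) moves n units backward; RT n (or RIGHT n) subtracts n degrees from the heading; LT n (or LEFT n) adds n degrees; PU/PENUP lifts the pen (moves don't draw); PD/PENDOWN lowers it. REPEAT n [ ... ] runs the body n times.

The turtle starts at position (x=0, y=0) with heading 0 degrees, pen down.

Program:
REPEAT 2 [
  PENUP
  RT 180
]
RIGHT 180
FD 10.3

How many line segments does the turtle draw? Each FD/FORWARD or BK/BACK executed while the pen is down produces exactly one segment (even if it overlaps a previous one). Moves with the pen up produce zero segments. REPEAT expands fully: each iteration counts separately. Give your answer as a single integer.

Executing turtle program step by step:
Start: pos=(0,0), heading=0, pen down
REPEAT 2 [
  -- iteration 1/2 --
  PU: pen up
  RT 180: heading 0 -> 180
  -- iteration 2/2 --
  PU: pen up
  RT 180: heading 180 -> 0
]
RT 180: heading 0 -> 180
FD 10.3: (0,0) -> (-10.3,0) [heading=180, move]
Final: pos=(-10.3,0), heading=180, 0 segment(s) drawn
Segments drawn: 0

Answer: 0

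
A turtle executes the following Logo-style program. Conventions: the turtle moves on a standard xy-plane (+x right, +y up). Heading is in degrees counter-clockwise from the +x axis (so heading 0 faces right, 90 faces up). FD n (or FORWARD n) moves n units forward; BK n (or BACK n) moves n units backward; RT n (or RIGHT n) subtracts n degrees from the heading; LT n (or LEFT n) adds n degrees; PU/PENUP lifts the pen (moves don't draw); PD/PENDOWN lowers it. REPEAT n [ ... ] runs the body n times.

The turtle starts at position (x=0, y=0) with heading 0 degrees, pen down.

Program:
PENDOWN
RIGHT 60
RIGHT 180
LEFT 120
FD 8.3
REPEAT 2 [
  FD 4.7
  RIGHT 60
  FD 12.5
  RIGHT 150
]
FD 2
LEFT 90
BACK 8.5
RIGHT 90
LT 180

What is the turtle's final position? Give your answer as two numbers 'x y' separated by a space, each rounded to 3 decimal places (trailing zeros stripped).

Answer: -6.104 -6.658

Derivation:
Executing turtle program step by step:
Start: pos=(0,0), heading=0, pen down
PD: pen down
RT 60: heading 0 -> 300
RT 180: heading 300 -> 120
LT 120: heading 120 -> 240
FD 8.3: (0,0) -> (-4.15,-7.188) [heading=240, draw]
REPEAT 2 [
  -- iteration 1/2 --
  FD 4.7: (-4.15,-7.188) -> (-6.5,-11.258) [heading=240, draw]
  RT 60: heading 240 -> 180
  FD 12.5: (-6.5,-11.258) -> (-19,-11.258) [heading=180, draw]
  RT 150: heading 180 -> 30
  -- iteration 2/2 --
  FD 4.7: (-19,-11.258) -> (-14.93,-8.908) [heading=30, draw]
  RT 60: heading 30 -> 330
  FD 12.5: (-14.93,-8.908) -> (-4.104,-15.158) [heading=330, draw]
  RT 150: heading 330 -> 180
]
FD 2: (-4.104,-15.158) -> (-6.104,-15.158) [heading=180, draw]
LT 90: heading 180 -> 270
BK 8.5: (-6.104,-15.158) -> (-6.104,-6.658) [heading=270, draw]
RT 90: heading 270 -> 180
LT 180: heading 180 -> 0
Final: pos=(-6.104,-6.658), heading=0, 7 segment(s) drawn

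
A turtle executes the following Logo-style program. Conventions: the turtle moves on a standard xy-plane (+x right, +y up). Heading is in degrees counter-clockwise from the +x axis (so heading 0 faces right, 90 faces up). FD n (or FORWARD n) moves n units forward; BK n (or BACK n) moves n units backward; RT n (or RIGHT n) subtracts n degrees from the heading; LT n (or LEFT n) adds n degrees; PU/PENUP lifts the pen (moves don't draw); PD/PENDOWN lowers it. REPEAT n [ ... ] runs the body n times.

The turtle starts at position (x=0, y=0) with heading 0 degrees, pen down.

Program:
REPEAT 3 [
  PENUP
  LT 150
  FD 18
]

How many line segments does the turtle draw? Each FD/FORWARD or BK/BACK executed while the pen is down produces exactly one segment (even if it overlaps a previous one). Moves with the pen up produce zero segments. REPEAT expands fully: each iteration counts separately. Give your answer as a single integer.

Answer: 0

Derivation:
Executing turtle program step by step:
Start: pos=(0,0), heading=0, pen down
REPEAT 3 [
  -- iteration 1/3 --
  PU: pen up
  LT 150: heading 0 -> 150
  FD 18: (0,0) -> (-15.588,9) [heading=150, move]
  -- iteration 2/3 --
  PU: pen up
  LT 150: heading 150 -> 300
  FD 18: (-15.588,9) -> (-6.588,-6.588) [heading=300, move]
  -- iteration 3/3 --
  PU: pen up
  LT 150: heading 300 -> 90
  FD 18: (-6.588,-6.588) -> (-6.588,11.412) [heading=90, move]
]
Final: pos=(-6.588,11.412), heading=90, 0 segment(s) drawn
Segments drawn: 0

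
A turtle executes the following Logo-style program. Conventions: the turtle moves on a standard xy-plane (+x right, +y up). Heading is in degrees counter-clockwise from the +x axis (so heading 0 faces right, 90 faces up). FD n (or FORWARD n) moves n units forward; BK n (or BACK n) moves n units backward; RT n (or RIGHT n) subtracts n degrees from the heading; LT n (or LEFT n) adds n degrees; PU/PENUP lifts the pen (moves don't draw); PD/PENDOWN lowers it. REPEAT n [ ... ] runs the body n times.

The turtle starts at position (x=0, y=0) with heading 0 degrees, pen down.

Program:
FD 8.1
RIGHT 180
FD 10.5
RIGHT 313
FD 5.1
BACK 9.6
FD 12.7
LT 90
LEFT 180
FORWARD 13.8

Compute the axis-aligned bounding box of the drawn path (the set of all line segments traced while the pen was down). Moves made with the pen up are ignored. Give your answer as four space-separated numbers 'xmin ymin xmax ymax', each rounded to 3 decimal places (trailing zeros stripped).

Executing turtle program step by step:
Start: pos=(0,0), heading=0, pen down
FD 8.1: (0,0) -> (8.1,0) [heading=0, draw]
RT 180: heading 0 -> 180
FD 10.5: (8.1,0) -> (-2.4,0) [heading=180, draw]
RT 313: heading 180 -> 227
FD 5.1: (-2.4,0) -> (-5.878,-3.73) [heading=227, draw]
BK 9.6: (-5.878,-3.73) -> (0.669,3.291) [heading=227, draw]
FD 12.7: (0.669,3.291) -> (-7.992,-5.997) [heading=227, draw]
LT 90: heading 227 -> 317
LT 180: heading 317 -> 137
FD 13.8: (-7.992,-5.997) -> (-18.085,3.414) [heading=137, draw]
Final: pos=(-18.085,3.414), heading=137, 6 segment(s) drawn

Segment endpoints: x in {-18.085, -7.992, -5.878, -2.4, 0, 0.669, 8.1}, y in {-5.997, -3.73, 0, 0, 3.291, 3.414}
xmin=-18.085, ymin=-5.997, xmax=8.1, ymax=3.414

Answer: -18.085 -5.997 8.1 3.414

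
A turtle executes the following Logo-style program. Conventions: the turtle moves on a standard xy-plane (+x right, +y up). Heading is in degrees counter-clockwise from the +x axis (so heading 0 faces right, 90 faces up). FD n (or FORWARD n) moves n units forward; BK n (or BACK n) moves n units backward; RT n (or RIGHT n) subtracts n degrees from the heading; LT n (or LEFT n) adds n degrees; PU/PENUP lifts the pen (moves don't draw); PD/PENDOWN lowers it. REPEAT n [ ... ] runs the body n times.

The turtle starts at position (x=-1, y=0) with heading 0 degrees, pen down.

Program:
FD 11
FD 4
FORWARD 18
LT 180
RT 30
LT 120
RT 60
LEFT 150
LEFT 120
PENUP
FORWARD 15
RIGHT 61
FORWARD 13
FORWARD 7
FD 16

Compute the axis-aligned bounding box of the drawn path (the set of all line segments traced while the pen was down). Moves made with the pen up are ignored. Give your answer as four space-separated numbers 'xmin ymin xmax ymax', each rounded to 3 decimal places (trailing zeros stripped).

Executing turtle program step by step:
Start: pos=(-1,0), heading=0, pen down
FD 11: (-1,0) -> (10,0) [heading=0, draw]
FD 4: (10,0) -> (14,0) [heading=0, draw]
FD 18: (14,0) -> (32,0) [heading=0, draw]
LT 180: heading 0 -> 180
RT 30: heading 180 -> 150
LT 120: heading 150 -> 270
RT 60: heading 270 -> 210
LT 150: heading 210 -> 0
LT 120: heading 0 -> 120
PU: pen up
FD 15: (32,0) -> (24.5,12.99) [heading=120, move]
RT 61: heading 120 -> 59
FD 13: (24.5,12.99) -> (31.195,24.134) [heading=59, move]
FD 7: (31.195,24.134) -> (34.801,30.134) [heading=59, move]
FD 16: (34.801,30.134) -> (43.041,43.848) [heading=59, move]
Final: pos=(43.041,43.848), heading=59, 3 segment(s) drawn

Segment endpoints: x in {-1, 10, 14, 32}, y in {0}
xmin=-1, ymin=0, xmax=32, ymax=0

Answer: -1 0 32 0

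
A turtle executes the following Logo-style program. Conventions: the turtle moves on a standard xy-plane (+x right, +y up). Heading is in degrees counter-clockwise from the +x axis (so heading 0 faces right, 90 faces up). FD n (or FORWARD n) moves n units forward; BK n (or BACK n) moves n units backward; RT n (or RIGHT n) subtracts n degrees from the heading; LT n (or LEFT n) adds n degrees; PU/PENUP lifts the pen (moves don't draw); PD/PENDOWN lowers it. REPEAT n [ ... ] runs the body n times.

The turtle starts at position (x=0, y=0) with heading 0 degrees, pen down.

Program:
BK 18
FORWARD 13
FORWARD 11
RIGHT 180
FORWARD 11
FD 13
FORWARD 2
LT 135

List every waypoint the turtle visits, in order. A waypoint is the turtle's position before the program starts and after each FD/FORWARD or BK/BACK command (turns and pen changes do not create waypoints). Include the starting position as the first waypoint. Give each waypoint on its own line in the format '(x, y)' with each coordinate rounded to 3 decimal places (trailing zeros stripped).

Answer: (0, 0)
(-18, 0)
(-5, 0)
(6, 0)
(-5, 0)
(-18, 0)
(-20, 0)

Derivation:
Executing turtle program step by step:
Start: pos=(0,0), heading=0, pen down
BK 18: (0,0) -> (-18,0) [heading=0, draw]
FD 13: (-18,0) -> (-5,0) [heading=0, draw]
FD 11: (-5,0) -> (6,0) [heading=0, draw]
RT 180: heading 0 -> 180
FD 11: (6,0) -> (-5,0) [heading=180, draw]
FD 13: (-5,0) -> (-18,0) [heading=180, draw]
FD 2: (-18,0) -> (-20,0) [heading=180, draw]
LT 135: heading 180 -> 315
Final: pos=(-20,0), heading=315, 6 segment(s) drawn
Waypoints (7 total):
(0, 0)
(-18, 0)
(-5, 0)
(6, 0)
(-5, 0)
(-18, 0)
(-20, 0)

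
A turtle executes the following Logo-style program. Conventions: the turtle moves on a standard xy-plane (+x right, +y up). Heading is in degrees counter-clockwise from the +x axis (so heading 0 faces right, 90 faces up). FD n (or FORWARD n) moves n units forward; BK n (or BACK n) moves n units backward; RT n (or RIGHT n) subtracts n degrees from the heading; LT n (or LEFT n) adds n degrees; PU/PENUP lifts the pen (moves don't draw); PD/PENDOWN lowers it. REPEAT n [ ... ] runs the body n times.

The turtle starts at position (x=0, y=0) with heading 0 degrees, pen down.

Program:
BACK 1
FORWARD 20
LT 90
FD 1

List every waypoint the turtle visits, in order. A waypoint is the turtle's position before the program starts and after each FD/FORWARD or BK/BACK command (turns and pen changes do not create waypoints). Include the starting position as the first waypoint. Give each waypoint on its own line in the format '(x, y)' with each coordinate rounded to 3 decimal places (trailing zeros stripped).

Answer: (0, 0)
(-1, 0)
(19, 0)
(19, 1)

Derivation:
Executing turtle program step by step:
Start: pos=(0,0), heading=0, pen down
BK 1: (0,0) -> (-1,0) [heading=0, draw]
FD 20: (-1,0) -> (19,0) [heading=0, draw]
LT 90: heading 0 -> 90
FD 1: (19,0) -> (19,1) [heading=90, draw]
Final: pos=(19,1), heading=90, 3 segment(s) drawn
Waypoints (4 total):
(0, 0)
(-1, 0)
(19, 0)
(19, 1)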